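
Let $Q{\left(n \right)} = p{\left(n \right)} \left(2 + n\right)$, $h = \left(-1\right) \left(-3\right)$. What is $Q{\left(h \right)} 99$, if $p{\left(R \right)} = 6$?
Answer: $2970$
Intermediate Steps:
$h = 3$
$Q{\left(n \right)} = 12 + 6 n$ ($Q{\left(n \right)} = 6 \left(2 + n\right) = 12 + 6 n$)
$Q{\left(h \right)} 99 = \left(12 + 6 \cdot 3\right) 99 = \left(12 + 18\right) 99 = 30 \cdot 99 = 2970$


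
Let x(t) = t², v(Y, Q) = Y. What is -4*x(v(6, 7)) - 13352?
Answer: -13496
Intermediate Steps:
-4*x(v(6, 7)) - 13352 = -4*6² - 13352 = -4*36 - 13352 = -144 - 13352 = -13496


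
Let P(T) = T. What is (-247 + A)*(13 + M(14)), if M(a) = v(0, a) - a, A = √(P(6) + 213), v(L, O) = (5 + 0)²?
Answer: -5928 + 24*√219 ≈ -5572.8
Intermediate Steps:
v(L, O) = 25 (v(L, O) = 5² = 25)
A = √219 (A = √(6 + 213) = √219 ≈ 14.799)
M(a) = 25 - a
(-247 + A)*(13 + M(14)) = (-247 + √219)*(13 + (25 - 1*14)) = (-247 + √219)*(13 + (25 - 14)) = (-247 + √219)*(13 + 11) = (-247 + √219)*24 = -5928 + 24*√219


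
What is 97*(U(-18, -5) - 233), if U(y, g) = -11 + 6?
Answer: -23086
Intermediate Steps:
U(y, g) = -5
97*(U(-18, -5) - 233) = 97*(-5 - 233) = 97*(-238) = -23086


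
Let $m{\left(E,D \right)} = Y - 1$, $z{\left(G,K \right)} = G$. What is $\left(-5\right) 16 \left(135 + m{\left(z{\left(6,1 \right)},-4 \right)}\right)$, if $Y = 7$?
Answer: $-11280$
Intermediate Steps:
$m{\left(E,D \right)} = 6$ ($m{\left(E,D \right)} = 7 - 1 = 6$)
$\left(-5\right) 16 \left(135 + m{\left(z{\left(6,1 \right)},-4 \right)}\right) = \left(-5\right) 16 \left(135 + 6\right) = \left(-80\right) 141 = -11280$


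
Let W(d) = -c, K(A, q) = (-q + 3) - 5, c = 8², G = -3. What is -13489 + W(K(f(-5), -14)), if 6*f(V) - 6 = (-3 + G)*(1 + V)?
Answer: -13553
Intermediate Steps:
c = 64
f(V) = -V (f(V) = 1 + ((-3 - 3)*(1 + V))/6 = 1 + (-6*(1 + V))/6 = 1 + (-6 - 6*V)/6 = 1 + (-1 - V) = -V)
K(A, q) = -2 - q (K(A, q) = (3 - q) - 5 = -2 - q)
W(d) = -64 (W(d) = -1*64 = -64)
-13489 + W(K(f(-5), -14)) = -13489 - 64 = -13553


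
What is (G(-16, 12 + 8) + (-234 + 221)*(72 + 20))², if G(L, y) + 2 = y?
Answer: 1387684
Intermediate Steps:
G(L, y) = -2 + y
(G(-16, 12 + 8) + (-234 + 221)*(72 + 20))² = ((-2 + (12 + 8)) + (-234 + 221)*(72 + 20))² = ((-2 + 20) - 13*92)² = (18 - 1196)² = (-1178)² = 1387684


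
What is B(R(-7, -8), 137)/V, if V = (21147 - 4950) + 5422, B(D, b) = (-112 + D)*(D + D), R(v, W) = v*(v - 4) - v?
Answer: -4704/21619 ≈ -0.21759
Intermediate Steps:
R(v, W) = -v + v*(-4 + v) (R(v, W) = v*(-4 + v) - v = -v + v*(-4 + v))
B(D, b) = 2*D*(-112 + D) (B(D, b) = (-112 + D)*(2*D) = 2*D*(-112 + D))
V = 21619 (V = 16197 + 5422 = 21619)
B(R(-7, -8), 137)/V = (2*(-7*(-5 - 7))*(-112 - 7*(-5 - 7)))/21619 = (2*(-7*(-12))*(-112 - 7*(-12)))*(1/21619) = (2*84*(-112 + 84))*(1/21619) = (2*84*(-28))*(1/21619) = -4704*1/21619 = -4704/21619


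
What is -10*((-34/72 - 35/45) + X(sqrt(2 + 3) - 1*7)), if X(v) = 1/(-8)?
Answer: 55/4 ≈ 13.750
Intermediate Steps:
X(v) = -1/8
-10*((-34/72 - 35/45) + X(sqrt(2 + 3) - 1*7)) = -10*((-34/72 - 35/45) - 1/8) = -10*((-34*1/72 - 35*1/45) - 1/8) = -10*((-17/36 - 7/9) - 1/8) = -10*(-5/4 - 1/8) = -10*(-11/8) = 55/4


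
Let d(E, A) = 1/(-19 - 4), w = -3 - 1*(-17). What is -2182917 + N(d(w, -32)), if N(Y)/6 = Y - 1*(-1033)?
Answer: -50064543/23 ≈ -2.1767e+6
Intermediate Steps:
w = 14 (w = -3 + 17 = 14)
d(E, A) = -1/23 (d(E, A) = 1/(-23) = -1/23)
N(Y) = 6198 + 6*Y (N(Y) = 6*(Y - 1*(-1033)) = 6*(Y + 1033) = 6*(1033 + Y) = 6198 + 6*Y)
-2182917 + N(d(w, -32)) = -2182917 + (6198 + 6*(-1/23)) = -2182917 + (6198 - 6/23) = -2182917 + 142548/23 = -50064543/23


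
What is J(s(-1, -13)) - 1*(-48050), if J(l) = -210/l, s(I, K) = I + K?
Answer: 48065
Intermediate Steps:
J(s(-1, -13)) - 1*(-48050) = -210/(-1 - 13) - 1*(-48050) = -210/(-14) + 48050 = -210*(-1/14) + 48050 = 15 + 48050 = 48065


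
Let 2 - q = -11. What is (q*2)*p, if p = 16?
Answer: 416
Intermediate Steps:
q = 13 (q = 2 - 1*(-11) = 2 + 11 = 13)
(q*2)*p = (13*2)*16 = 26*16 = 416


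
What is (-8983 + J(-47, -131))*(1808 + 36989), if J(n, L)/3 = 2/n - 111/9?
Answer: -16447832962/47 ≈ -3.4995e+8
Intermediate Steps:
J(n, L) = -37 + 6/n (J(n, L) = 3*(2/n - 111/9) = 3*(2/n - 111*1/9) = 3*(2/n - 37/3) = 3*(-37/3 + 2/n) = -37 + 6/n)
(-8983 + J(-47, -131))*(1808 + 36989) = (-8983 + (-37 + 6/(-47)))*(1808 + 36989) = (-8983 + (-37 + 6*(-1/47)))*38797 = (-8983 + (-37 - 6/47))*38797 = (-8983 - 1745/47)*38797 = -423946/47*38797 = -16447832962/47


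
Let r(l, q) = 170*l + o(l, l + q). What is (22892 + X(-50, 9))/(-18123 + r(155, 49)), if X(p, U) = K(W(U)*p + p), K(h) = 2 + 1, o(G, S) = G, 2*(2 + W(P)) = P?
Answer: 22895/8382 ≈ 2.7314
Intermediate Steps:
W(P) = -2 + P/2
K(h) = 3
X(p, U) = 3
r(l, q) = 171*l (r(l, q) = 170*l + l = 171*l)
(22892 + X(-50, 9))/(-18123 + r(155, 49)) = (22892 + 3)/(-18123 + 171*155) = 22895/(-18123 + 26505) = 22895/8382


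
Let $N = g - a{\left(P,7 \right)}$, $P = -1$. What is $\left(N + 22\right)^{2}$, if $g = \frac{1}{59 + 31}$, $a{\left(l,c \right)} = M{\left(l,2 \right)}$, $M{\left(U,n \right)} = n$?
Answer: $\frac{3243601}{8100} \approx 400.44$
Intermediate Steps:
$a{\left(l,c \right)} = 2$
$g = \frac{1}{90} \approx 0.011111$
$N = - \frac{179}{90}$ ($N = \frac{1}{90} - 2 = - \frac{179}{90} \approx -1.9889$)
$\left(N + 22\right)^{2} = \left(- \frac{179}{90} + 22\right)^{2} = \left(\frac{1801}{90}\right)^{2} = \frac{3243601}{8100}$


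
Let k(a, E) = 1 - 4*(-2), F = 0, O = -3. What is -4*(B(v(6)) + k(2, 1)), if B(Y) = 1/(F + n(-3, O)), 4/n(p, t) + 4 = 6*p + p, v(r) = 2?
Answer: -11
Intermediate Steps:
k(a, E) = 9 (k(a, E) = 1 + 8 = 9)
n(p, t) = 4/(-4 + 7*p) (n(p, t) = 4/(-4 + (6*p + p)) = 4/(-4 + 7*p))
B(Y) = -25/4 (B(Y) = 1/(0 + 4/(-4 + 7*(-3))) = 1/(0 + 4/(-4 - 21)) = 1/(0 + 4/(-25)) = 1/(0 + 4*(-1/25)) = 1/(0 - 4/25) = 1/(-4/25) = -25/4)
-4*(B(v(6)) + k(2, 1)) = -4*(-25/4 + 9) = -4*11/4 = -11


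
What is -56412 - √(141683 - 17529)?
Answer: -56412 - √124154 ≈ -56764.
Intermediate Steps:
-56412 - √(141683 - 17529) = -56412 - √124154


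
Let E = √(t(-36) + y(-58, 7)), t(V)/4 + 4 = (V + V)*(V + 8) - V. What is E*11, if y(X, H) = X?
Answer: 77*√166 ≈ 992.08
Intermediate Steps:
t(V) = -16 - 4*V + 8*V*(8 + V) (t(V) = -16 + 4*((V + V)*(V + 8) - V) = -16 + 4*((2*V)*(8 + V) - V) = -16 + 4*(2*V*(8 + V) - V) = -16 + 4*(-V + 2*V*(8 + V)) = -16 + (-4*V + 8*V*(8 + V)) = -16 - 4*V + 8*V*(8 + V))
E = 7*√166 (E = √((-16 + 8*(-36)² + 60*(-36)) - 58) = √((-16 + 8*1296 - 2160) - 58) = √((-16 + 10368 - 2160) - 58) = √(8192 - 58) = √8134 = 7*√166 ≈ 90.189)
E*11 = (7*√166)*11 = 77*√166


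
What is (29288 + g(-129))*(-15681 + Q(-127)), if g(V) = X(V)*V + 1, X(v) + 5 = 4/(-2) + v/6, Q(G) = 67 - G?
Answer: -1021073397/2 ≈ -5.1054e+8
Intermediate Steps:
X(v) = -7 + v/6 (X(v) = -5 + (4/(-2) + v/6) = -5 + (4*(-1/2) + v*(1/6)) = -5 + (-2 + v/6) = -7 + v/6)
g(V) = 1 + V*(-7 + V/6) (g(V) = (-7 + V/6)*V + 1 = V*(-7 + V/6) + 1 = 1 + V*(-7 + V/6))
(29288 + g(-129))*(-15681 + Q(-127)) = (29288 + (1 + (1/6)*(-129)*(-42 - 129)))*(-15681 + (67 - 1*(-127))) = (29288 + (1 + (1/6)*(-129)*(-171)))*(-15681 + (67 + 127)) = (29288 + (1 + 7353/2))*(-15681 + 194) = (29288 + 7355/2)*(-15487) = (65931/2)*(-15487) = -1021073397/2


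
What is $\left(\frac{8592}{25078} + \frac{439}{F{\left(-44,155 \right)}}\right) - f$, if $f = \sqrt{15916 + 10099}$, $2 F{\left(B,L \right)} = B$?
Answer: $- \frac{5410109}{275858} - 11 \sqrt{215} \approx -180.9$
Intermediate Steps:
$F{\left(B,L \right)} = \frac{B}{2}$
$f = 11 \sqrt{215}$ ($f = \sqrt{26015} = 11 \sqrt{215} \approx 161.29$)
$\left(\frac{8592}{25078} + \frac{439}{F{\left(-44,155 \right)}}\right) - f = \left(\frac{8592}{25078} + \frac{439}{\frac{1}{2} \left(-44\right)}\right) - 11 \sqrt{215} = \left(8592 \cdot \frac{1}{25078} + \frac{439}{-22}\right) - 11 \sqrt{215} = \left(\frac{4296}{12539} + 439 \left(- \frac{1}{22}\right)\right) - 11 \sqrt{215} = \left(\frac{4296}{12539} - \frac{439}{22}\right) - 11 \sqrt{215} = - \frac{5410109}{275858} - 11 \sqrt{215}$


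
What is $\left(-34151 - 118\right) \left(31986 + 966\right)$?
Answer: $-1129232088$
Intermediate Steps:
$\left(-34151 - 118\right) \left(31986 + 966\right) = \left(-34269\right) 32952 = -1129232088$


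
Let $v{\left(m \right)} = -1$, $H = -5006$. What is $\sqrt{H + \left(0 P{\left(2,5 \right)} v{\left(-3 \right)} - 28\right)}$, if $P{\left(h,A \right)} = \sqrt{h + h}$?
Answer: $i \sqrt{5034} \approx 70.951 i$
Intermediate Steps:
$P{\left(h,A \right)} = \sqrt{2} \sqrt{h}$ ($P{\left(h,A \right)} = \sqrt{2 h} = \sqrt{2} \sqrt{h}$)
$\sqrt{H + \left(0 P{\left(2,5 \right)} v{\left(-3 \right)} - 28\right)} = \sqrt{-5006 - \left(28 - 0 \sqrt{2} \sqrt{2} \left(-1\right)\right)} = \sqrt{-5006 - \left(28 - 0 \cdot 2 \left(-1\right)\right)} = \sqrt{-5006 + \left(0 \left(-1\right) - 28\right)} = \sqrt{-5006 + \left(0 - 28\right)} = \sqrt{-5006 - 28} = \sqrt{-5034} = i \sqrt{5034}$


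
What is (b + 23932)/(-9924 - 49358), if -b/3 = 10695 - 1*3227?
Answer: -764/29641 ≈ -0.025775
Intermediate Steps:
b = -22404 (b = -3*(10695 - 1*3227) = -3*(10695 - 3227) = -3*7468 = -22404)
(b + 23932)/(-9924 - 49358) = (-22404 + 23932)/(-9924 - 49358) = 1528/(-59282) = 1528*(-1/59282) = -764/29641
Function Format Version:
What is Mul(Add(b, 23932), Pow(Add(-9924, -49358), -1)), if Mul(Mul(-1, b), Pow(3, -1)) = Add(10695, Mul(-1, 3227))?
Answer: Rational(-764, 29641) ≈ -0.025775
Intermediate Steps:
b = -22404 (b = Mul(-3, Add(10695, Mul(-1, 3227))) = Mul(-3, Add(10695, -3227)) = Mul(-3, 7468) = -22404)
Mul(Add(b, 23932), Pow(Add(-9924, -49358), -1)) = Mul(Add(-22404, 23932), Pow(Add(-9924, -49358), -1)) = Mul(1528, Pow(-59282, -1)) = Mul(1528, Rational(-1, 59282)) = Rational(-764, 29641)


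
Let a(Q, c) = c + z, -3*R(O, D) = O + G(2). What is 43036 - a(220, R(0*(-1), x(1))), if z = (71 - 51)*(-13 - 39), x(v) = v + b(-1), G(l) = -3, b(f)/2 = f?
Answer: 44075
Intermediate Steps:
b(f) = 2*f
x(v) = -2 + v (x(v) = v + 2*(-1) = v - 2 = -2 + v)
z = -1040 (z = 20*(-52) = -1040)
R(O, D) = 1 - O/3 (R(O, D) = -(O - 3)/3 = -(-3 + O)/3 = 1 - O/3)
a(Q, c) = -1040 + c (a(Q, c) = c - 1040 = -1040 + c)
43036 - a(220, R(0*(-1), x(1))) = 43036 - (-1040 + (1 - 0*(-1))) = 43036 - (-1040 + (1 - 1/3*0)) = 43036 - (-1040 + (1 + 0)) = 43036 - (-1040 + 1) = 43036 - 1*(-1039) = 43036 + 1039 = 44075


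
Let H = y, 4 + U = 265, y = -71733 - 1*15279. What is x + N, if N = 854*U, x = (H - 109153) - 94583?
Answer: -67854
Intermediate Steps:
y = -87012 (y = -71733 - 15279 = -87012)
U = 261 (U = -4 + 265 = 261)
H = -87012
x = -290748 (x = (-87012 - 109153) - 94583 = -196165 - 94583 = -290748)
N = 222894 (N = 854*261 = 222894)
x + N = -290748 + 222894 = -67854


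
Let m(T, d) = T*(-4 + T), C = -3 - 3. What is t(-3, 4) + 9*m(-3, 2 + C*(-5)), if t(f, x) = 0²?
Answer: 189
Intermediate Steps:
C = -6
t(f, x) = 0
t(-3, 4) + 9*m(-3, 2 + C*(-5)) = 0 + 9*(-3*(-4 - 3)) = 0 + 9*(-3*(-7)) = 0 + 9*21 = 0 + 189 = 189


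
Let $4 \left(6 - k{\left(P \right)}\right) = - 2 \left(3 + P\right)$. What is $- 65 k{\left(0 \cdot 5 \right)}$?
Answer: $- \frac{975}{2} \approx -487.5$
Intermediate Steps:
$k{\left(P \right)} = \frac{15}{2} + \frac{P}{2}$ ($k{\left(P \right)} = 6 - \frac{\left(-2\right) \left(3 + P\right)}{4} = 6 - \frac{-6 - 2 P}{4} = 6 + \left(\frac{3}{2} + \frac{P}{2}\right) = \frac{15}{2} + \frac{P}{2}$)
$- 65 k{\left(0 \cdot 5 \right)} = - 65 \left(\frac{15}{2} + \frac{0 \cdot 5}{2}\right) = - 65 \left(\frac{15}{2} + \frac{1}{2} \cdot 0\right) = - 65 \left(\frac{15}{2} + 0\right) = \left(-65\right) \frac{15}{2} = - \frac{975}{2}$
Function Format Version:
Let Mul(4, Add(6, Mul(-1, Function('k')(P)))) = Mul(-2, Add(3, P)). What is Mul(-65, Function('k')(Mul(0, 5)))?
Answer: Rational(-975, 2) ≈ -487.50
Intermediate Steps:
Function('k')(P) = Add(Rational(15, 2), Mul(Rational(1, 2), P)) (Function('k')(P) = Add(6, Mul(Rational(-1, 4), Mul(-2, Add(3, P)))) = Add(6, Mul(Rational(-1, 4), Add(-6, Mul(-2, P)))) = Add(6, Add(Rational(3, 2), Mul(Rational(1, 2), P))) = Add(Rational(15, 2), Mul(Rational(1, 2), P)))
Mul(-65, Function('k')(Mul(0, 5))) = Mul(-65, Add(Rational(15, 2), Mul(Rational(1, 2), Mul(0, 5)))) = Mul(-65, Add(Rational(15, 2), Mul(Rational(1, 2), 0))) = Mul(-65, Add(Rational(15, 2), 0)) = Mul(-65, Rational(15, 2)) = Rational(-975, 2)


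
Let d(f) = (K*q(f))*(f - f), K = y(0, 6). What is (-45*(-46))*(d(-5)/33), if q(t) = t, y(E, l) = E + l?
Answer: 0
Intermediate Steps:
K = 6 (K = 0 + 6 = 6)
d(f) = 0 (d(f) = (6*f)*(f - f) = (6*f)*0 = 0)
(-45*(-46))*(d(-5)/33) = (-45*(-46))*(0/33) = 2070*(0*(1/33)) = 2070*0 = 0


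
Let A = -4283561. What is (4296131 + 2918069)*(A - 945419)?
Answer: -37722907516000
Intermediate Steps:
(4296131 + 2918069)*(A - 945419) = (4296131 + 2918069)*(-4283561 - 945419) = 7214200*(-5228980) = -37722907516000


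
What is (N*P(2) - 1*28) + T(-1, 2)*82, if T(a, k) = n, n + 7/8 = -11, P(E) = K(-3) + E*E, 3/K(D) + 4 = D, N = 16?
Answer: -26449/28 ≈ -944.61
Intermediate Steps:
K(D) = 3/(-4 + D)
P(E) = -3/7 + E**2 (P(E) = 3/(-4 - 3) + E*E = 3/(-7) + E**2 = 3*(-1/7) + E**2 = -3/7 + E**2)
n = -95/8 (n = -7/8 - 11 = -95/8 ≈ -11.875)
T(a, k) = -95/8
(N*P(2) - 1*28) + T(-1, 2)*82 = (16*(-3/7 + 2**2) - 1*28) - 95/8*82 = (16*(-3/7 + 4) - 28) - 3895/4 = (16*(25/7) - 28) - 3895/4 = (400/7 - 28) - 3895/4 = 204/7 - 3895/4 = -26449/28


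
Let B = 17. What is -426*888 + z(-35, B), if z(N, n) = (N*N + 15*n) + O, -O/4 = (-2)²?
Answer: -376824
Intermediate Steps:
O = -16 (O = -4*(-2)² = -4*4 = -16)
z(N, n) = -16 + N² + 15*n (z(N, n) = (N*N + 15*n) - 16 = (N² + 15*n) - 16 = -16 + N² + 15*n)
-426*888 + z(-35, B) = -426*888 + (-16 + (-35)² + 15*17) = -378288 + (-16 + 1225 + 255) = -378288 + 1464 = -376824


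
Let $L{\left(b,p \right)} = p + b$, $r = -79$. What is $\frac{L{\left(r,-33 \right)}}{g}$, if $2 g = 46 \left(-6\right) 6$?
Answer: $\frac{28}{207} \approx 0.13527$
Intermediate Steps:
$L{\left(b,p \right)} = b + p$
$g = -828$ ($g = \frac{46 \left(-6\right) 6}{2} = \frac{\left(-276\right) 6}{2} = \frac{1}{2} \left(-1656\right) = -828$)
$\frac{L{\left(r,-33 \right)}}{g} = \frac{-79 - 33}{-828} = \left(-112\right) \left(- \frac{1}{828}\right) = \frac{28}{207}$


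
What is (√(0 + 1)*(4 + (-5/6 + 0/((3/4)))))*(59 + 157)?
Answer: 684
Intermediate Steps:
(√(0 + 1)*(4 + (-5/6 + 0/((3/4)))))*(59 + 157) = (√1*(4 + (-5*⅙ + 0/((3*(¼))))))*216 = (1*(4 + (-⅚ + 0/(¾))))*216 = (1*(4 + (-⅚ + 0*(4/3))))*216 = (1*(4 + (-⅚ + 0)))*216 = (1*(4 - ⅚))*216 = (1*(19/6))*216 = (19/6)*216 = 684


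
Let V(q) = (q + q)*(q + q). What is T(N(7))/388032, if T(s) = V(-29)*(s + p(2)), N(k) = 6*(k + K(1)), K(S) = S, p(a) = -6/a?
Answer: 12615/32336 ≈ 0.39012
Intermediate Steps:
V(q) = 4*q² (V(q) = (2*q)*(2*q) = 4*q²)
N(k) = 6 + 6*k (N(k) = 6*(k + 1) = 6*(1 + k) = 6 + 6*k)
T(s) = -10092 + 3364*s (T(s) = (4*(-29)²)*(s - 6/2) = (4*841)*(s - 6*½) = 3364*(s - 3) = 3364*(-3 + s) = -10092 + 3364*s)
T(N(7))/388032 = (-10092 + 3364*(6 + 6*7))/388032 = (-10092 + 3364*(6 + 42))*(1/388032) = (-10092 + 3364*48)*(1/388032) = (-10092 + 161472)*(1/388032) = 151380*(1/388032) = 12615/32336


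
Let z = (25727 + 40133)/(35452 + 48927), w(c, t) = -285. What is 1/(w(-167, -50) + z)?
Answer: -84379/23982155 ≈ -0.0035184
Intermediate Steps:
z = 65860/84379 ≈ 0.78053
1/(w(-167, -50) + z) = 1/(-285 + 65860/84379) = 1/(-23982155/84379) = -84379/23982155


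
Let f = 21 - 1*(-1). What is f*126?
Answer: 2772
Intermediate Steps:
f = 22 (f = 21 + 1 = 22)
f*126 = 22*126 = 2772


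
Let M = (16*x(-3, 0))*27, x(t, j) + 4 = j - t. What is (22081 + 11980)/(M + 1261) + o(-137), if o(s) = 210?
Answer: 208151/829 ≈ 251.09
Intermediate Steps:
x(t, j) = -4 + j - t (x(t, j) = -4 + (j - t) = -4 + j - t)
M = -432 (M = (16*(-4 + 0 - 1*(-3)))*27 = (16*(-4 + 0 + 3))*27 = (16*(-1))*27 = -16*27 = -432)
(22081 + 11980)/(M + 1261) + o(-137) = (22081 + 11980)/(-432 + 1261) + 210 = 34061/829 + 210 = 208151/829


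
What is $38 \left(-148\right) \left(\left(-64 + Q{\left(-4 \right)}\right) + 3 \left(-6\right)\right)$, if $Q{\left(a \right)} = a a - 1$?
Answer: $376808$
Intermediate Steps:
$Q{\left(a \right)} = -1 + a^{2}$ ($Q{\left(a \right)} = a^{2} - 1 = -1 + a^{2}$)
$38 \left(-148\right) \left(\left(-64 + Q{\left(-4 \right)}\right) + 3 \left(-6\right)\right) = 38 \left(-148\right) \left(\left(-64 - \left(1 - \left(-4\right)^{2}\right)\right) + 3 \left(-6\right)\right) = - 5624 \left(\left(-64 + \left(-1 + 16\right)\right) - 18\right) = - 5624 \left(\left(-64 + 15\right) - 18\right) = - 5624 \left(-49 - 18\right) = \left(-5624\right) \left(-67\right) = 376808$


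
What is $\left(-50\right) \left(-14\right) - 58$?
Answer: $642$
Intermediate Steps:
$\left(-50\right) \left(-14\right) - 58 = 700 - 58 = 642$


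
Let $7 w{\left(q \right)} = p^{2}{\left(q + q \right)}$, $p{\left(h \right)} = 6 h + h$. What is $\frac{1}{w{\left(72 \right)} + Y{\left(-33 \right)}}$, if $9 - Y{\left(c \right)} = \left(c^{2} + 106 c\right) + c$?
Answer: $\frac{1}{147603} \approx 6.7749 \cdot 10^{-6}$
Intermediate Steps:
$Y{\left(c \right)} = 9 - c^{2} - 107 c$ ($Y{\left(c \right)} = 9 - \left(\left(c^{2} + 106 c\right) + c\right) = 9 - \left(c^{2} + 107 c\right) = 9 - c^{2} - 107 c$)
$p{\left(h \right)} = 7 h$
$w{\left(q \right)} = 28 q^{2}$ ($w{\left(q \right)} = \frac{\left(7 \left(q + q\right)\right)^{2}}{7} = \frac{\left(7 \cdot 2 q\right)^{2}}{7} = \frac{\left(14 q\right)^{2}}{7} = \frac{196 q^{2}}{7} = 28 q^{2}$)
$\frac{1}{w{\left(72 \right)} + Y{\left(-33 \right)}} = \frac{1}{28 \cdot 72^{2} - -2451} = \frac{1}{28 \cdot 5184 + \left(9 - 1089 + 3531\right)} = \frac{1}{145152 + \left(9 - 1089 + 3531\right)} = \frac{1}{145152 + 2451} = \frac{1}{147603}$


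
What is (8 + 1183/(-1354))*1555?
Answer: 15004195/1354 ≈ 11081.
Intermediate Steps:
(8 + 1183/(-1354))*1555 = (8 + 1183*(-1/1354))*1555 = (8 - 1183/1354)*1555 = (9649/1354)*1555 = 15004195/1354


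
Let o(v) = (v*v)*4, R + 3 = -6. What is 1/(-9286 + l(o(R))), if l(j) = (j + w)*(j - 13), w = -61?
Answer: 1/72507 ≈ 1.3792e-5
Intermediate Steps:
R = -9 (R = -3 - 6 = -9)
o(v) = 4*v² (o(v) = v²*4 = 4*v²)
l(j) = (-61 + j)*(-13 + j) (l(j) = (j - 61)*(j - 13) = (-61 + j)*(-13 + j))
1/(-9286 + l(o(R))) = 1/(-9286 + (793 + (4*(-9)²)² - 296*(-9)²)) = 1/(-9286 + (793 + (4*81)² - 296*81)) = 1/(-9286 + (793 + 324² - 74*324)) = 1/(-9286 + (793 + 104976 - 23976)) = 1/(-9286 + 81793) = 1/72507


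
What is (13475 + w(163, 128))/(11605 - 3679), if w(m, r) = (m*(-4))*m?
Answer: -92801/7926 ≈ -11.708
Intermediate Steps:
w(m, r) = -4*m**2 (w(m, r) = (-4*m)*m = -4*m**2)
(13475 + w(163, 128))/(11605 - 3679) = (13475 - 4*163**2)/(11605 - 3679) = (13475 - 4*26569)/7926 = (13475 - 106276)*(1/7926) = -92801*1/7926 = -92801/7926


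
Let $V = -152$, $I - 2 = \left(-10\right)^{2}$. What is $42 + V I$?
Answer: $-15462$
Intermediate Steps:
$I = 102$ ($I = 2 + \left(-10\right)^{2} = 2 + 100 = 102$)
$42 + V I = 42 - 15504 = -15462$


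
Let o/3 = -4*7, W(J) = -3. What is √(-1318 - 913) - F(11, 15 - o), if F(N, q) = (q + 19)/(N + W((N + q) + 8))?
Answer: -59/4 + I*√2231 ≈ -14.75 + 47.233*I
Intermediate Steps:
o = -84 (o = 3*(-4*7) = 3*(-28) = -84)
F(N, q) = (19 + q)/(-3 + N) (F(N, q) = (q + 19)/(N - 3) = (19 + q)/(-3 + N))
√(-1318 - 913) - F(11, 15 - o) = √(-1318 - 913) - (19 + (15 - 1*(-84)))/(-3 + 11) = √(-2231) - (19 + (15 + 84))/8 = I*√2231 - (19 + 99)/8 = I*√2231 - 118/8 = I*√2231 - 1*59/4 = I*√2231 - 59/4 = -59/4 + I*√2231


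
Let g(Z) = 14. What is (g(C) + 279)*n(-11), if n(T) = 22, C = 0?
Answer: 6446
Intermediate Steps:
(g(C) + 279)*n(-11) = (14 + 279)*22 = 293*22 = 6446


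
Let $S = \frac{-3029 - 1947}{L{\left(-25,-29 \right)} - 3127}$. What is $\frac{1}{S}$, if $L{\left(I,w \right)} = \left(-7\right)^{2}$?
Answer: $\frac{1539}{2488} \approx 0.61857$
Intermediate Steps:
$L{\left(I,w \right)} = 49$
$S = \frac{2488}{1539}$ ($S = \frac{-3029 - 1947}{49 - 3127} = - \frac{4976}{-3078} = \left(-4976\right) \left(- \frac{1}{3078}\right) = \frac{2488}{1539} \approx 1.6166$)
$\frac{1}{S} = \frac{1}{\frac{2488}{1539}} = \frac{1539}{2488}$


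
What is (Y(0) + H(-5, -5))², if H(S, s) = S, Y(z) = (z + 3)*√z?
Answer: 25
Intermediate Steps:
Y(z) = √z*(3 + z) (Y(z) = (3 + z)*√z = √z*(3 + z))
(Y(0) + H(-5, -5))² = (√0*(3 + 0) - 5)² = (0*3 - 5)² = (0 - 5)² = (-5)² = 25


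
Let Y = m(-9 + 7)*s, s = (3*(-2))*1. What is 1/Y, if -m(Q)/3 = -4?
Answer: -1/72 ≈ -0.013889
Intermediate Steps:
m(Q) = 12 (m(Q) = -3*(-4) = 12)
s = -6 (s = -6*1 = -6)
Y = -72 (Y = 12*(-6) = -72)
1/Y = 1/(-72) = -1/72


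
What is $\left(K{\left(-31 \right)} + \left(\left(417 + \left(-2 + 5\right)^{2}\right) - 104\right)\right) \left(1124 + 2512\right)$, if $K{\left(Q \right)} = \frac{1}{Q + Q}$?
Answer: $\frac{36292734}{31} \approx 1.1707 \cdot 10^{6}$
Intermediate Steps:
$K{\left(Q \right)} = \frac{1}{2 Q}$
$\left(K{\left(-31 \right)} + \left(\left(417 + \left(-2 + 5\right)^{2}\right) - 104\right)\right) \left(1124 + 2512\right) = \left(\frac{1}{2 \left(-31\right)} + \left(\left(417 + \left(-2 + 5\right)^{2}\right) - 104\right)\right) \left(1124 + 2512\right) = \left(\frac{1}{2} \left(- \frac{1}{31}\right) + \left(\left(417 + 3^{2}\right) - 104\right)\right) 3636 = \left(- \frac{1}{62} + \left(\left(417 + 9\right) - 104\right)\right) 3636 = \left(- \frac{1}{62} + \left(426 - 104\right)\right) 3636 = \left(- \frac{1}{62} + 322\right) 3636 = \frac{19963}{62} \cdot 3636 = \frac{36292734}{31}$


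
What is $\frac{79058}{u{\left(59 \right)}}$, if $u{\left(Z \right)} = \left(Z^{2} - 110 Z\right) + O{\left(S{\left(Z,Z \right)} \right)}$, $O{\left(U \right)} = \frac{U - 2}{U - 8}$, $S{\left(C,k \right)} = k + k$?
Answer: $- \frac{4348190}{165437} \approx -26.283$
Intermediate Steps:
$S{\left(C,k \right)} = 2 k$
$O{\left(U \right)} = \frac{-2 + U}{-8 + U}$
$u{\left(Z \right)} = Z^{2} - 110 Z + \frac{-2 + 2 Z}{-8 + 2 Z}$ ($u{\left(Z \right)} = \left(Z^{2} - 110 Z\right) + \frac{-2 + 2 Z}{-8 + 2 Z} = Z^{2} - 110 Z + \frac{-2 + 2 Z}{-8 + 2 Z}$)
$\frac{79058}{u{\left(59 \right)}} = \frac{79058}{\frac{1}{-4 + 59} \left(-1 + 59 + 59 \left(-110 + 59\right) \left(-4 + 59\right)\right)} = \frac{79058}{\frac{1}{55} \left(-1 + 59 + 59 \left(-51\right) 55\right)} = \frac{79058}{\frac{1}{55} \left(-1 + 59 - 165495\right)} = \frac{79058}{\frac{1}{55} \left(-165437\right)} = \frac{79058}{- \frac{165437}{55}} = 79058 \left(- \frac{55}{165437}\right) = - \frac{4348190}{165437}$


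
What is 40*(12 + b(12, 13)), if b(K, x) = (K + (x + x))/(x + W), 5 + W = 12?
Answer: 556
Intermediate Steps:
W = 7 (W = -5 + 12 = 7)
b(K, x) = (K + 2*x)/(7 + x) (b(K, x) = (K + (x + x))/(x + 7) = (K + 2*x)/(7 + x))
40*(12 + b(12, 13)) = 40*(12 + (12 + 2*13)/(7 + 13)) = 40*(12 + (12 + 26)/20) = 40*(12 + (1/20)*38) = 40*(12 + 19/10) = 40*(139/10) = 556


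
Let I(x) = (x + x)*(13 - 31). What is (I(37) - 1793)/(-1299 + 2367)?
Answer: -3125/1068 ≈ -2.9260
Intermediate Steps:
I(x) = -36*x (I(x) = (2*x)*(-18) = -36*x)
(I(37) - 1793)/(-1299 + 2367) = (-36*37 - 1793)/(-1299 + 2367) = (-1332 - 1793)/1068 = -3125*1/1068 = -3125/1068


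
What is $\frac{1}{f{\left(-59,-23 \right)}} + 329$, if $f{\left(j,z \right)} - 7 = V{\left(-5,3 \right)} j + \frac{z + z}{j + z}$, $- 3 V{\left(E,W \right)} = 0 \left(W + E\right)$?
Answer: $\frac{102031}{310} \approx 329.13$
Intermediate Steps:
$V{\left(E,W \right)} = 0$ ($V{\left(E,W \right)} = - \frac{0 \left(W + E\right)}{3} = - \frac{0 \left(E + W\right)}{3} = \left(- \frac{1}{3}\right) 0 = 0$)
$f{\left(j,z \right)} = 7 + \frac{2 z}{j + z}$ ($f{\left(j,z \right)} = 7 + \left(0 j + \frac{z + z}{j + z}\right) = 7 + \left(0 + \frac{2 z}{j + z}\right) = 7 + \frac{2 z}{j + z}$)
$\frac{1}{f{\left(-59,-23 \right)}} + 329 = \frac{1}{\frac{1}{-59 - 23} \left(7 \left(-59\right) + 9 \left(-23\right)\right)} + 329 = \frac{1}{\frac{1}{-82} \left(-413 - 207\right)} + 329 = \frac{1}{\left(- \frac{1}{82}\right) \left(-620\right)} + 329 = \frac{1}{\frac{310}{41}} + 329 = \frac{41}{310} + 329 = \frac{102031}{310}$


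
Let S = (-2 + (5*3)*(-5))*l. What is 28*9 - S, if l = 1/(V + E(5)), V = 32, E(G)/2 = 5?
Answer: 1523/6 ≈ 253.83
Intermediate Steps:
E(G) = 10 (E(G) = 2*5 = 10)
l = 1/42 (l = 1/(32 + 10) = 1/42 ≈ 0.023810)
S = -11/6 (S = (-2 + (5*3)*(-5))*(1/42) = (-2 + 15*(-5))*(1/42) = (-2 - 75)*(1/42) = -77*1/42 = -11/6 ≈ -1.8333)
28*9 - S = 28*9 - 1*(-11/6) = 252 + 11/6 = 1523/6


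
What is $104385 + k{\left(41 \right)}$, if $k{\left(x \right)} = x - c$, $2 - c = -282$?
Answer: $104142$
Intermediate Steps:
$c = 284$ ($c = 2 - -282 = 2 + 282 = 284$)
$k{\left(x \right)} = -284 + x$ ($k{\left(x \right)} = x - 284 = -284 + x$)
$104385 + k{\left(41 \right)} = 104385 + \left(-284 + 41\right) = 104385 - 243 = 104142$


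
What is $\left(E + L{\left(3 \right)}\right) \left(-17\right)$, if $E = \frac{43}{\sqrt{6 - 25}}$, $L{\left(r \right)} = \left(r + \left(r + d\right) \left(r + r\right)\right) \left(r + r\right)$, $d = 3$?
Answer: $-3978 + \frac{731 i \sqrt{19}}{19} \approx -3978.0 + 167.7 i$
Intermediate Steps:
$L{\left(r \right)} = 2 r \left(r + 2 r \left(3 + r\right)\right)$ ($L{\left(r \right)} = \left(r + \left(r + 3\right) \left(r + r\right)\right) \left(r + r\right) = \left(r + \left(3 + r\right) 2 r\right) 2 r = \left(r + 2 r \left(3 + r\right)\right) 2 r = 2 r \left(r + 2 r \left(3 + r\right)\right)$)
$E = - \frac{43 i \sqrt{19}}{19}$ ($E = \frac{43}{\sqrt{-19}} = \frac{43}{i \sqrt{19}} = 43 \left(- \frac{i \sqrt{19}}{19}\right) = - \frac{43 i \sqrt{19}}{19} \approx - 9.8649 i$)
$\left(E + L{\left(3 \right)}\right) \left(-17\right) = \left(- \frac{43 i \sqrt{19}}{19} + 3^{2} \left(14 + 4 \cdot 3\right)\right) \left(-17\right) = \left(- \frac{43 i \sqrt{19}}{19} + 9 \left(14 + 12\right)\right) \left(-17\right) = \left(- \frac{43 i \sqrt{19}}{19} + 9 \cdot 26\right) \left(-17\right) = \left(- \frac{43 i \sqrt{19}}{19} + 234\right) \left(-17\right) = \left(234 - \frac{43 i \sqrt{19}}{19}\right) \left(-17\right) = -3978 + \frac{731 i \sqrt{19}}{19}$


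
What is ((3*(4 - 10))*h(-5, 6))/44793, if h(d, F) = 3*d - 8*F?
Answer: 2/79 ≈ 0.025316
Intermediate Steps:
h(d, F) = -8*F + 3*d
((3*(4 - 10))*h(-5, 6))/44793 = ((3*(4 - 10))*(-8*6 + 3*(-5)))/44793 = ((3*(-6))*(-48 - 15))*(1/44793) = -18*(-63)*(1/44793) = 1134*(1/44793) = 2/79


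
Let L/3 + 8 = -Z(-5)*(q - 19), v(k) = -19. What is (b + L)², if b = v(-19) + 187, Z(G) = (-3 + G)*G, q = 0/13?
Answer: 5875776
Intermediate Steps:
q = 0 (q = 0*(1/13) = 0)
Z(G) = G*(-3 + G)
b = 168 (b = -19 + 187 = 168)
L = 2256 (L = -24 + 3*(-(-5*(-3 - 5))*(0 - 19)) = -24 + 3*(-(-5*(-8))*(-19)) = -24 + 3*(-40*(-19)) = -24 + 3*(-1*(-760)) = -24 + 3*760 = -24 + 2280 = 2256)
(b + L)² = (168 + 2256)² = 2424² = 5875776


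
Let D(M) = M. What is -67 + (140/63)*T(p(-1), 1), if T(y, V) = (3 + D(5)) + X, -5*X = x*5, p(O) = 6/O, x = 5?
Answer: -181/3 ≈ -60.333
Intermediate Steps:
X = -5 ≈ -5.0000
T(y, V) = 3 (T(y, V) = (3 + 5) - 5 = 8 - 5 = 3)
-67 + (140/63)*T(p(-1), 1) = -67 + (140/63)*3 = -67 + (140*(1/63))*3 = -67 + (20/9)*3 = -67 + 20/3 = -181/3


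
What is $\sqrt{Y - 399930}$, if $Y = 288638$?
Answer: $2 i \sqrt{27823} \approx 333.6 i$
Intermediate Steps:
$\sqrt{Y - 399930} = \sqrt{288638 - 399930} = \sqrt{-111292} = 2 i \sqrt{27823}$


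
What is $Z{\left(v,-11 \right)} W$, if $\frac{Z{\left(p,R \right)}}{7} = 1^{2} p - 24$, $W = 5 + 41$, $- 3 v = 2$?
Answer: $- \frac{23828}{3} \approx -7942.7$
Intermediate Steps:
$v = - \frac{2}{3}$ ($v = \left(- \frac{1}{3}\right) 2 = - \frac{2}{3} \approx -0.66667$)
$W = 46$
$Z{\left(p,R \right)} = -168 + 7 p$ ($Z{\left(p,R \right)} = 7 \left(1^{2} p - 24\right) = 7 \left(1 p - 24\right) = 7 \left(p - 24\right) = 7 \left(-24 + p\right) = -168 + 7 p$)
$Z{\left(v,-11 \right)} W = \left(-168 + 7 \left(- \frac{2}{3}\right)\right) 46 = \left(-168 - \frac{14}{3}\right) 46 = \left(- \frac{518}{3}\right) 46 = - \frac{23828}{3}$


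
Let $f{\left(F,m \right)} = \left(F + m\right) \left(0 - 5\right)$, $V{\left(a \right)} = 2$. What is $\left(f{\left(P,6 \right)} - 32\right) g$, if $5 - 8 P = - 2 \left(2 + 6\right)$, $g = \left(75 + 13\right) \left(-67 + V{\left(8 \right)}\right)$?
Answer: $429715$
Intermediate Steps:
$g = -5720$ ($g = \left(75 + 13\right) \left(-67 + 2\right) = 88 \left(-65\right) = -5720$)
$P = \frac{21}{8}$ ($P = \frac{5}{8} - \frac{\left(-2\right) \left(2 + 6\right)}{8} = \frac{5}{8} - \frac{\left(-2\right) 8}{8} = \frac{5}{8} - -2 = \frac{5}{8} + 2 = \frac{21}{8} \approx 2.625$)
$f{\left(F,m \right)} = - 5 F - 5 m$ ($f{\left(F,m \right)} = \left(F + m\right) \left(-5\right) = - 5 F - 5 m$)
$\left(f{\left(P,6 \right)} - 32\right) g = \left(\left(\left(-5\right) \frac{21}{8} - 30\right) - 32\right) \left(-5720\right) = \left(\left(- \frac{105}{8} - 30\right) - 32\right) \left(-5720\right) = \left(- \frac{345}{8} - 32\right) \left(-5720\right) = \left(- \frac{601}{8}\right) \left(-5720\right) = 429715$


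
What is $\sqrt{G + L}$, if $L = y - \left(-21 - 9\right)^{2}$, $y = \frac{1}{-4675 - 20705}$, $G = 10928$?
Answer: $\frac{\sqrt{179430000495}}{4230} \approx 100.14$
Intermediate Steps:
$y = - \frac{1}{25380}$ ($y = \frac{1}{-25380} = - \frac{1}{25380} \approx -3.9401 \cdot 10^{-5}$)
$L = - \frac{22842001}{25380}$ ($L = - \frac{1}{25380} - \left(-21 - 9\right)^{2} = - \frac{1}{25380} - \left(-30\right)^{2} = - \frac{1}{25380} - 900 = - \frac{22842001}{25380} \approx -900.0$)
$\sqrt{G + L} = \sqrt{10928 - \frac{22842001}{25380}} = \sqrt{\frac{254510639}{25380}} = \frac{\sqrt{179430000495}}{4230}$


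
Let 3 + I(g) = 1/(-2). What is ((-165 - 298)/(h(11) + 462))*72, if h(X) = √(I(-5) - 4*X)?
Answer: -30802464/426983 + 33336*I*√190/426983 ≈ -72.14 + 1.0762*I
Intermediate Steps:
I(g) = -7/2 (I(g) = -3 + 1/(-2) = -3 - ½ = -7/2)
h(X) = √(-7/2 - 4*X)
((-165 - 298)/(h(11) + 462))*72 = ((-165 - 298)/(√(-14 - 16*11)/2 + 462))*72 = -463/(√(-14 - 176)/2 + 462)*72 = -463/(√(-190)/2 + 462)*72 = -463/((I*√190)/2 + 462)*72 = -463/(I*√190/2 + 462)*72 = -463/(462 + I*√190/2)*72 = -33336/(462 + I*√190/2)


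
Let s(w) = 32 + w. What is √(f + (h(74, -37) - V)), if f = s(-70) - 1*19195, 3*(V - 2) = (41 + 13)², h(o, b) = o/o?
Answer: I*√20206 ≈ 142.15*I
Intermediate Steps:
h(o, b) = 1
V = 974 (V = 2 + (41 + 13)²/3 = 2 + (⅓)*54² = 2 + (⅓)*2916 = 2 + 972 = 974)
f = -19233 (f = (32 - 70) - 1*19195 = -38 - 19195 = -19233)
√(f + (h(74, -37) - V)) = √(-19233 + (1 - 1*974)) = √(-19233 + (1 - 974)) = √(-19233 - 973) = √(-20206) = I*√20206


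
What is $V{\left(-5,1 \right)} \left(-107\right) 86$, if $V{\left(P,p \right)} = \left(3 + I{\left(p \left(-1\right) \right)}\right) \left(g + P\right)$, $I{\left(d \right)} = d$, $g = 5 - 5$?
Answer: $92020$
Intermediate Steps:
$g = 0$ ($g = 5 - 5 = 0$)
$V{\left(P,p \right)} = P \left(3 - p\right)$ ($V{\left(P,p \right)} = \left(3 + p \left(-1\right)\right) \left(0 + P\right) = \left(3 - p\right) P = P \left(3 - p\right)$)
$V{\left(-5,1 \right)} \left(-107\right) 86 = - 5 \left(3 - 1\right) \left(-107\right) 86 = \left(-5\right) 2 \left(-107\right) 86 = \left(-10\right) \left(-107\right) 86 = 1070 \cdot 86 = 92020$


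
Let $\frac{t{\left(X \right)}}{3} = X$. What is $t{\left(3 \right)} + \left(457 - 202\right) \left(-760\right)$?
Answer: $-193791$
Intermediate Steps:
$t{\left(X \right)} = 3 X$
$t{\left(3 \right)} + \left(457 - 202\right) \left(-760\right) = 3 \cdot 3 + \left(457 - 202\right) \left(-760\right) = 9 + 255 \left(-760\right) = 9 - 193800 = -193791$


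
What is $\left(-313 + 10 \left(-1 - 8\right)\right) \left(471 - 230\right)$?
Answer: $-97123$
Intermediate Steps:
$\left(-313 + 10 \left(-1 - 8\right)\right) \left(471 - 230\right) = \left(-313 + 10 \left(-9\right)\right) 241 = \left(-313 - 90\right) 241 = \left(-403\right) 241 = -97123$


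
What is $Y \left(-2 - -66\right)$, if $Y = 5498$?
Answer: $351872$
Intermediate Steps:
$Y \left(-2 - -66\right) = 5498 \left(-2 - -66\right) = 5498 \left(-2 + 66\right) = 5498 \cdot 64 = 351872$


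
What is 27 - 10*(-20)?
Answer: 227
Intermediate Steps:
27 - 10*(-20) = 27 + 200 = 227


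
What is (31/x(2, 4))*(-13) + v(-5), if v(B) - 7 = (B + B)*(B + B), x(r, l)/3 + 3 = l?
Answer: -82/3 ≈ -27.333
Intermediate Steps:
x(r, l) = -9 + 3*l
v(B) = 7 + 4*B**2 (v(B) = 7 + (B + B)*(B + B) = 7 + (2*B)*(2*B) = 7 + 4*B**2)
(31/x(2, 4))*(-13) + v(-5) = (31/(-9 + 3*4))*(-13) + (7 + 4*(-5)**2) = (31/(-9 + 12))*(-13) + (7 + 4*25) = (31/3)*(-13) + (7 + 100) = (31*(1/3))*(-13) + 107 = (31/3)*(-13) + 107 = -403/3 + 107 = -82/3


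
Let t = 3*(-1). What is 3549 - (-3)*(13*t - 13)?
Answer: 3393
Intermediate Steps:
t = -3
3549 - (-3)*(13*t - 13) = 3549 - (-3)*(13*(-3) - 13) = 3549 - (-3)*(-39 - 13) = 3549 - (-3)*(-52) = 3549 - 1*156 = 3549 - 156 = 3393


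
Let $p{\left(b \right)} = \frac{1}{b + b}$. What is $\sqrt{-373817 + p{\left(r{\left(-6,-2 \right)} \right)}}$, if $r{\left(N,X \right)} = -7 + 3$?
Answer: $\frac{i \sqrt{5981074}}{4} \approx 611.41 i$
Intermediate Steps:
$r{\left(N,X \right)} = -4$
$p{\left(b \right)} = \frac{1}{2 b}$
$\sqrt{-373817 + p{\left(r{\left(-6,-2 \right)} \right)}} = \sqrt{-373817 + \frac{1}{2 \left(-4\right)}} = \sqrt{-373817 + \frac{1}{2} \left(- \frac{1}{4}\right)} = \sqrt{-373817 - \frac{1}{8}} = \sqrt{- \frac{2990537}{8}} = \frac{i \sqrt{5981074}}{4}$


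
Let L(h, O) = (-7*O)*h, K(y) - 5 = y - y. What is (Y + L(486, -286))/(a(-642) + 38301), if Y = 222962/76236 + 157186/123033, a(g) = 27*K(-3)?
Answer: 1521012148902263/60085357505928 ≈ 25.314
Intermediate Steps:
K(y) = 5 (K(y) = 5 + (y - y) = 5 + 0 = 5)
L(h, O) = -7*O*h
a(g) = 135 (a(g) = 27*5 = 135)
Y = 6569152607/1563257298 (Y = 222962*(1/76236) + 157186*(1/123033) = 111481/38118 + 157186/123033 = 6569152607/1563257298 ≈ 4.2022)
(Y + L(486, -286))/(a(-642) + 38301) = (6569152607/1563257298 - 7*(-286)*486)/(135 + 38301) = (6569152607/1563257298 + 972972)/38436 = (1521012148902263/1563257298)*(1/38436) = 1521012148902263/60085357505928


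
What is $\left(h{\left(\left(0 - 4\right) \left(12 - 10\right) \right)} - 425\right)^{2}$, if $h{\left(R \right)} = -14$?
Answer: $192721$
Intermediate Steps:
$\left(h{\left(\left(0 - 4\right) \left(12 - 10\right) \right)} - 425\right)^{2} = \left(-14 - 425\right)^{2} = \left(-439\right)^{2} = 192721$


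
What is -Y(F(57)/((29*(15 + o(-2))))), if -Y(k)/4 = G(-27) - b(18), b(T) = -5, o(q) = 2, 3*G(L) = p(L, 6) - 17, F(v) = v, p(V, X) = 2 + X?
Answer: 8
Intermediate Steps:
G(L) = -3 (G(L) = ((2 + 6) - 17)/3 = (8 - 17)/3 = (⅓)*(-9) = -3)
Y(k) = -8 (Y(k) = -4*(-3 - 1*(-5)) = -4*(-3 + 5) = -4*2 = -8)
-Y(F(57)/((29*(15 + o(-2))))) = -1*(-8) = 8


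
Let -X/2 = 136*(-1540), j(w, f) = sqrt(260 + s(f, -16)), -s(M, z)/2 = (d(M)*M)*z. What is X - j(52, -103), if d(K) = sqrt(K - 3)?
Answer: 418880 - 2*sqrt(65 - 824*I*sqrt(106)) ≈ 4.1875e+5 + 129.76*I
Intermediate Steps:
d(K) = sqrt(-3 + K)
s(M, z) = -2*M*z*sqrt(-3 + M) (s(M, z) = -2*sqrt(-3 + M)*M*z = -2*M*sqrt(-3 + M)*z = -2*M*z*sqrt(-3 + M))
j(w, f) = sqrt(260 + 32*f*sqrt(-3 + f)) (j(w, f) = sqrt(260 - 2*f*(-16)*sqrt(-3 + f)) = sqrt(260 + 32*f*sqrt(-3 + f)))
X = 418880 (X = -272*(-1540) = -2*(-209440) = 418880)
X - j(52, -103) = 418880 - 2*sqrt(65 + 8*(-103)*sqrt(-3 - 103)) = 418880 - 2*sqrt(65 + 8*(-103)*sqrt(-106)) = 418880 - 2*sqrt(65 + 8*(-103)*(I*sqrt(106))) = 418880 - 2*sqrt(65 - 824*I*sqrt(106))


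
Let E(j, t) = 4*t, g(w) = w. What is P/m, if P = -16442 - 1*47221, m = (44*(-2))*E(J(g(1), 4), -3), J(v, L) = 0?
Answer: -21221/352 ≈ -60.287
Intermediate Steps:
m = 1056 (m = (44*(-2))*(4*(-3)) = -88*(-12) = 1056)
P = -63663 (P = -16442 - 47221 = -63663)
P/m = -63663/1056 = -63663*1/1056 = -21221/352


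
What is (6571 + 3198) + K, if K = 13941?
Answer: 23710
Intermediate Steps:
(6571 + 3198) + K = (6571 + 3198) + 13941 = 9769 + 13941 = 23710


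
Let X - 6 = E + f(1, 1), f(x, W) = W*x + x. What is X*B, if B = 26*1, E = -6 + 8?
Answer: 260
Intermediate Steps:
f(x, W) = x + W*x
E = 2
X = 10 (X = 6 + (2 + 1*(1 + 1)) = 6 + (2 + 1*2) = 6 + (2 + 2) = 6 + 4 = 10)
B = 26
X*B = 10*26 = 260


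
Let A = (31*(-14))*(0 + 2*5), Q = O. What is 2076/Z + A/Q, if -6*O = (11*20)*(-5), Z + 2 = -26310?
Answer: -781191/32890 ≈ -23.752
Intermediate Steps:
Z = -26312 (Z = -2 - 26310 = -26312)
O = 550/3 (O = -11*20*(-5)/6 = -110*(-5)/3 = -⅙*(-1100) = 550/3 ≈ 183.33)
Q = 550/3 ≈ 183.33
A = -4340 (A = -434*(0 + 10) = -434*10 = -4340)
2076/Z + A/Q = 2076/(-26312) - 4340/550/3 = 2076*(-1/26312) - 4340*3/550 = -519/6578 - 1302/55 = -781191/32890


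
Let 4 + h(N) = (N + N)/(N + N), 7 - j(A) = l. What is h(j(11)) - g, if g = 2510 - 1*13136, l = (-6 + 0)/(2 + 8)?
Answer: 10623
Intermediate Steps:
l = -⅗ (l = -6/10 = -6*⅒ = -⅗ ≈ -0.60000)
j(A) = 38/5 (j(A) = 7 - 1*(-⅗) = 7 + ⅗ = 38/5)
h(N) = -3 (h(N) = -4 + (N + N)/(N + N) = -4 + (2*N)/((2*N)) = -4 + (2*N)*(1/(2*N)) = -4 + 1 = -3)
g = -10626 (g = 2510 - 13136 = -10626)
h(j(11)) - g = -3 - 1*(-10626) = -3 + 10626 = 10623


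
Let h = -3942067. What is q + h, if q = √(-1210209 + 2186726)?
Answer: -3942067 + √976517 ≈ -3.9411e+6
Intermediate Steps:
q = √976517 ≈ 988.19
q + h = √976517 - 3942067 = -3942067 + √976517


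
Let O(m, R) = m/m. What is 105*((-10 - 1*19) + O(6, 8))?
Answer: -2940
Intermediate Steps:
O(m, R) = 1
105*((-10 - 1*19) + O(6, 8)) = 105*((-10 - 1*19) + 1) = 105*((-10 - 19) + 1) = 105*(-29 + 1) = 105*(-28) = -2940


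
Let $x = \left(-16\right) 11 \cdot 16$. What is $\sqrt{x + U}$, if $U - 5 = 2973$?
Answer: $9 \sqrt{2} \approx 12.728$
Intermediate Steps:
$U = 2978$ ($U = 5 + 2973 = 2978$)
$x = -2816$ ($x = \left(-176\right) 16 = -2816$)
$\sqrt{x + U} = \sqrt{-2816 + 2978} = \sqrt{162} = 9 \sqrt{2}$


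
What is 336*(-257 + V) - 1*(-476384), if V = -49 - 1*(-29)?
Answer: 383312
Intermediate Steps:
V = -20 (V = -49 + 29 = -20)
336*(-257 + V) - 1*(-476384) = 336*(-257 - 20) - 1*(-476384) = 336*(-277) + 476384 = -93072 + 476384 = 383312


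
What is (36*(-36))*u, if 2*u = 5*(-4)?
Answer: 12960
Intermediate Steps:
u = -10 (u = (5*(-4))/2 = (½)*(-20) = -10)
(36*(-36))*u = (36*(-36))*(-10) = -1296*(-10) = 12960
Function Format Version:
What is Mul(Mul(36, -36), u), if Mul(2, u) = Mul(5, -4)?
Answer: 12960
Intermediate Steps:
u = -10 (u = Mul(Rational(1, 2), Mul(5, -4)) = Mul(Rational(1, 2), -20) = -10)
Mul(Mul(36, -36), u) = Mul(Mul(36, -36), -10) = Mul(-1296, -10) = 12960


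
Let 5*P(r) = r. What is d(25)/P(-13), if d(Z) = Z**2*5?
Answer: -15625/13 ≈ -1201.9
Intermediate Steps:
P(r) = r/5
d(Z) = 5*Z**2
d(25)/P(-13) = (5*25**2)/(((1/5)*(-13))) = (5*625)/(-13/5) = 3125*(-5/13) = -15625/13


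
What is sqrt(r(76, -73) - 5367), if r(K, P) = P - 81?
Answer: I*sqrt(5521) ≈ 74.303*I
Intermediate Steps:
r(K, P) = -81 + P
sqrt(r(76, -73) - 5367) = sqrt((-81 - 73) - 5367) = sqrt(-154 - 5367) = sqrt(-5521) = I*sqrt(5521)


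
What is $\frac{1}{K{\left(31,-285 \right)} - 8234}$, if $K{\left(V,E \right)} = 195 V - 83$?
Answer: $- \frac{1}{2272} \approx -0.00044014$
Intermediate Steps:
$K{\left(V,E \right)} = -83 + 195 V$
$\frac{1}{K{\left(31,-285 \right)} - 8234} = \frac{1}{\left(-83 + 195 \cdot 31\right) - 8234} = \frac{1}{\left(-83 + 6045\right) - 8234} = \frac{1}{5962 - 8234} = \frac{1}{-2272} = - \frac{1}{2272}$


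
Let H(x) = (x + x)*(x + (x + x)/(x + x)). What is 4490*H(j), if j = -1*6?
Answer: 269400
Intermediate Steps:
j = -6
H(x) = 2*x*(1 + x) (H(x) = (2*x)*(x + (2*x)/((2*x))) = (2*x)*(x + (2*x)*(1/(2*x))) = (2*x)*(x + 1) = (2*x)*(1 + x) = 2*x*(1 + x))
4490*H(j) = 4490*(2*(-6)*(1 - 6)) = 4490*(2*(-6)*(-5)) = 4490*60 = 269400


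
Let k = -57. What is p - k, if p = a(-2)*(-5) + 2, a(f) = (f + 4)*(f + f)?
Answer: 99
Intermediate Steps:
a(f) = 2*f*(4 + f) (a(f) = (4 + f)*(2*f) = 2*f*(4 + f))
p = 42 (p = (2*(-2)*(4 - 2))*(-5) + 2 = (2*(-2)*2)*(-5) + 2 = -8*(-5) + 2 = 40 + 2 = 42)
p - k = 42 - 1*(-57) = 42 + 57 = 99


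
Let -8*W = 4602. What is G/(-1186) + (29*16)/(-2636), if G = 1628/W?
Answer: -156135484/899200887 ≈ -0.17364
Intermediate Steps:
W = -2301/4 (W = -⅛*4602 = -2301/4 ≈ -575.25)
G = -6512/2301 (G = 1628/(-2301/4) = 1628*(-4/2301) = -6512/2301 ≈ -2.8301)
G/(-1186) + (29*16)/(-2636) = -6512/2301/(-1186) + (29*16)/(-2636) = -6512/2301*(-1/1186) + 464*(-1/2636) = 3256/1364493 - 116/659 = -156135484/899200887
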